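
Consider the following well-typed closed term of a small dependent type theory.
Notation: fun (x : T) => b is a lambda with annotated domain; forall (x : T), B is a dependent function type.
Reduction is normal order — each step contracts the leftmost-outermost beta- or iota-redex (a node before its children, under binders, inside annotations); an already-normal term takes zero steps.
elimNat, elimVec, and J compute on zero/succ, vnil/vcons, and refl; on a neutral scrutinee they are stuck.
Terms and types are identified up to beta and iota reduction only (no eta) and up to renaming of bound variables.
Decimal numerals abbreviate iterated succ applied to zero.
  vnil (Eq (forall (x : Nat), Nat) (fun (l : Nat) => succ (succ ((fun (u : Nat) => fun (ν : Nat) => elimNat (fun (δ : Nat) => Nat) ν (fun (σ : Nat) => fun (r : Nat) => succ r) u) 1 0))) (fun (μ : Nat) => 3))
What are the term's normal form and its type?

normal form:
  vnil (Eq (forall (x : Nat), Nat) (fun (l : Nat) => 3) (fun (u : Nat) => 3))
type:
  Vec (Eq (forall (x : Nat), Nat) (fun (l : Nat) => 3) (fun (u : Nat) => 3)) 0
observation: contracting a beta-redex first, the term normalizes in 6 steps.


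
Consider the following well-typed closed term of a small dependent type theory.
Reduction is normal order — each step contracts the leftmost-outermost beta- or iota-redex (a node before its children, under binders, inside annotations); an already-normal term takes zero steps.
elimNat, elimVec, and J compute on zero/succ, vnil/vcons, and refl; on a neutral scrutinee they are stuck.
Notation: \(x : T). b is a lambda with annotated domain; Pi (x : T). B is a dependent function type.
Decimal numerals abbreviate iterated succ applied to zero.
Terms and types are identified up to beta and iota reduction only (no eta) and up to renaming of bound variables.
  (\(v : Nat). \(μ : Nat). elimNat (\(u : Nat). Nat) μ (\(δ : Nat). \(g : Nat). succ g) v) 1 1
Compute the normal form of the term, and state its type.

reduced normal form:
  2
the term's type:
  Nat
observation: the leftmost-outermost redex is a beta-redex, and normalization takes 6 steps.


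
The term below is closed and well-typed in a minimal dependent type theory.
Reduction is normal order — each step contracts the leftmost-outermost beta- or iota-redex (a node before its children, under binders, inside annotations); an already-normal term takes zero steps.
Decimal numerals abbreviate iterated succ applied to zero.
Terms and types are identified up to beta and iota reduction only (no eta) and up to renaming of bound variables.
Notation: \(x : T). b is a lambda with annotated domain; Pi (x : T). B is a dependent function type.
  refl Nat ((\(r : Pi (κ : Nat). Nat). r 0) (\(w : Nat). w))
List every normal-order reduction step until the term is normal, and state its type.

normal-order reduction:
  refl Nat ((\(r : Pi (κ : Nat). Nat). r 0) (\(w : Nat). w))
  ~> refl Nat ((\(r : Nat). r) 0)
  ~> refl Nat 0
inferred type:
  Eq Nat 0 0


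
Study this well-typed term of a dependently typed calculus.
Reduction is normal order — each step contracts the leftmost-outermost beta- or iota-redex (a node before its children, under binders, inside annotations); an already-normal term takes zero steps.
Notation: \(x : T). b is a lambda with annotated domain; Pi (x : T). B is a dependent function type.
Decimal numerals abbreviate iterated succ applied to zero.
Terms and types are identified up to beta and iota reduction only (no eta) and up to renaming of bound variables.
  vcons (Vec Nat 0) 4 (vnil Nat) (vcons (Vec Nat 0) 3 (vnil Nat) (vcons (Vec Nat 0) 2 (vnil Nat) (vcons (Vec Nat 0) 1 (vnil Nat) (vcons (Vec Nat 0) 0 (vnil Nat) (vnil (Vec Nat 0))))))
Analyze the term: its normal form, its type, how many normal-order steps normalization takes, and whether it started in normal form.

reduced normal form:
  vcons (Vec Nat 0) 4 (vnil Nat) (vcons (Vec Nat 0) 3 (vnil Nat) (vcons (Vec Nat 0) 2 (vnil Nat) (vcons (Vec Nat 0) 1 (vnil Nat) (vcons (Vec Nat 0) 0 (vnil Nat) (vnil (Vec Nat 0))))))
the term's type:
  Vec (Vec Nat 0) 5
normal-order step count: 0
term was already normal: yes


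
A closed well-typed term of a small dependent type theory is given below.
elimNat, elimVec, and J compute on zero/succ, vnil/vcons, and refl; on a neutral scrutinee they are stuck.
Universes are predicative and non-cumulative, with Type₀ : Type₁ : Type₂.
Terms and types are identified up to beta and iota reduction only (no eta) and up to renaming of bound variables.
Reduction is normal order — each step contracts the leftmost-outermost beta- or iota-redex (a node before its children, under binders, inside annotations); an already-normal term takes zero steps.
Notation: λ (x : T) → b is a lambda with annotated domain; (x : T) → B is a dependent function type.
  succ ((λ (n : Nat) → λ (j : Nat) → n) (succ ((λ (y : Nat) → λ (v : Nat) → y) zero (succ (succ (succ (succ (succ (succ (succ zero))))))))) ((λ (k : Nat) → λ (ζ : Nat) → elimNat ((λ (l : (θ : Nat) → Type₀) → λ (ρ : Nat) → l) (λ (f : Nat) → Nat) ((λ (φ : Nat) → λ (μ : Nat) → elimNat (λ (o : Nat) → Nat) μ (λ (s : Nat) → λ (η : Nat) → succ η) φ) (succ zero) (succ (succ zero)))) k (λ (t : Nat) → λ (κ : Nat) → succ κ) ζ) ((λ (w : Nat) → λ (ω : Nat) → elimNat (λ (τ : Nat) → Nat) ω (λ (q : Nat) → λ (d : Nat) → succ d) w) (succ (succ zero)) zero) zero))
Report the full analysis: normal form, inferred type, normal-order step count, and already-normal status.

normal form:
  succ (succ zero)
the term's type:
  Nat
reduction steps (normal order): 4
term was already normal: no
first contracted redex: a beta-redex


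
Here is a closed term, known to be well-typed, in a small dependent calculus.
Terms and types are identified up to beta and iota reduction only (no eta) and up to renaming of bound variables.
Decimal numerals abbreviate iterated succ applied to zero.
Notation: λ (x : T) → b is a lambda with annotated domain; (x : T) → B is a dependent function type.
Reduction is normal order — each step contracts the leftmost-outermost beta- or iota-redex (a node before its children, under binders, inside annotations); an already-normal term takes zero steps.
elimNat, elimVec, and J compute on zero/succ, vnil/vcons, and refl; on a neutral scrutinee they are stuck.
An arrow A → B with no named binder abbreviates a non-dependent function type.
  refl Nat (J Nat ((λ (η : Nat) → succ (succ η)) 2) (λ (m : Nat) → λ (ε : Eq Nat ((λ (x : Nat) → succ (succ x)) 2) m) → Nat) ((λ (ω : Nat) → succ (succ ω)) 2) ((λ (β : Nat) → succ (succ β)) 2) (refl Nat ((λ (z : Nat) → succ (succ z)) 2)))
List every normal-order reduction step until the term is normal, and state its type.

normal-order reduction:
  refl Nat (J Nat ((λ (η : Nat) → succ (succ η)) 2) (λ (m : Nat) → λ (ε : Eq Nat ((λ (x : Nat) → succ (succ x)) 2) m) → Nat) ((λ (ω : Nat) → succ (succ ω)) 2) ((λ (β : Nat) → succ (succ β)) 2) (refl Nat ((λ (z : Nat) → succ (succ z)) 2)))
  ~> refl Nat ((λ (η : Nat) → succ (succ η)) 2)
  ~> refl Nat 4
type:
  Eq Nat 4 4


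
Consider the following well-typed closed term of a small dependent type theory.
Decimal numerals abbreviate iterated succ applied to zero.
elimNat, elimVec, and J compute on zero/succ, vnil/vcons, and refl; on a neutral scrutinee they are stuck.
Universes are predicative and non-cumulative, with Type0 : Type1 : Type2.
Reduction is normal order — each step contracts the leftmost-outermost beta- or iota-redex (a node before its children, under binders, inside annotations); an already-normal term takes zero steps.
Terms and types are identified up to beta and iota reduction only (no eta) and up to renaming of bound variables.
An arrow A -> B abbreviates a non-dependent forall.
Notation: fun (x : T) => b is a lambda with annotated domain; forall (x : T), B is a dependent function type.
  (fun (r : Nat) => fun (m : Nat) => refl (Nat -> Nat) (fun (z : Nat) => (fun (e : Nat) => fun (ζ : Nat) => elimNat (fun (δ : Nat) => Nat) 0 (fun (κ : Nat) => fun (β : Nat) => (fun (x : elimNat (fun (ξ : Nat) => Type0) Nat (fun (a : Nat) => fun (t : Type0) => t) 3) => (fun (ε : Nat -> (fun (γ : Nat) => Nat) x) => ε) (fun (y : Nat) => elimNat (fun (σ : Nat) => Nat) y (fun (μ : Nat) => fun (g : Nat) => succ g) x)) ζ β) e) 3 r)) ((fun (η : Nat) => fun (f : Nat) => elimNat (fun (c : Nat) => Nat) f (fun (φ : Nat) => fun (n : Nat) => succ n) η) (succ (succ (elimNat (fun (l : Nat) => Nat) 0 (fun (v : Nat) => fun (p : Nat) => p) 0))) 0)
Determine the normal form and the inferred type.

reduced normal form:
  fun (r : Nat) => refl (Nat -> Nat) (fun (m : Nat) => 6)
inferred type:
  Nat -> Eq (Nat -> Nat) (fun (r : Nat) => 6) (fun (m : Nat) => 6)


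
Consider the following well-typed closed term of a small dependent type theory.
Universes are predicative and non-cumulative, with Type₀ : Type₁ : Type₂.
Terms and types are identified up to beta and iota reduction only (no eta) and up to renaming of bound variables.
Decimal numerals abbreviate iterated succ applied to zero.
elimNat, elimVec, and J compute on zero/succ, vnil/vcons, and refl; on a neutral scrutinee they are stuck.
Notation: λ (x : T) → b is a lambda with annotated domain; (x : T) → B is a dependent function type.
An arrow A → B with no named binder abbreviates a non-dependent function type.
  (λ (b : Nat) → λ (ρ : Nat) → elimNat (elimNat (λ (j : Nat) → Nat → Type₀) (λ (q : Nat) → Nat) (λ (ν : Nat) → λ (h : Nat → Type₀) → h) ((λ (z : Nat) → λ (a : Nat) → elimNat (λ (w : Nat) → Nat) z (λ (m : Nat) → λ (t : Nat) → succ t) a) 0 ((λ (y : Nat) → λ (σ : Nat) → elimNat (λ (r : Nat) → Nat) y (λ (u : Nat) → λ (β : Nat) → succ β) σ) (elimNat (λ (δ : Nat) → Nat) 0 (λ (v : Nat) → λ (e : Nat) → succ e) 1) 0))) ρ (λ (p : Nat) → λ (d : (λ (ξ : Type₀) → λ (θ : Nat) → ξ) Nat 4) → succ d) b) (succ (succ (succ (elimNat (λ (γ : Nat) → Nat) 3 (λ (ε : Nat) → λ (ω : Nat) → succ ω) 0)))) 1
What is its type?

the term's type:
  Nat


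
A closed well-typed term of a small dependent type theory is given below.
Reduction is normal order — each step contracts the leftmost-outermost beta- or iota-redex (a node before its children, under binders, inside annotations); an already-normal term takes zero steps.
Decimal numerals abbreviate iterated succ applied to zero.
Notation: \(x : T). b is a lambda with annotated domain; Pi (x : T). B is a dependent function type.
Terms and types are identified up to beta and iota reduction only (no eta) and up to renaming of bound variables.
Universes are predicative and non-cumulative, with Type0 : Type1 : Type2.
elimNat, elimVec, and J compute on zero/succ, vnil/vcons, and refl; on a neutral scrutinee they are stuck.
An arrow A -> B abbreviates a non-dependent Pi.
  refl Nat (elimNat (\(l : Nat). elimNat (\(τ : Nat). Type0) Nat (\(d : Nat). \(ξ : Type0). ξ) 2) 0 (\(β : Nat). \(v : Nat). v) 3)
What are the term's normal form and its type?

normal form:
  refl Nat 0
inferred type:
  Eq Nat 0 0


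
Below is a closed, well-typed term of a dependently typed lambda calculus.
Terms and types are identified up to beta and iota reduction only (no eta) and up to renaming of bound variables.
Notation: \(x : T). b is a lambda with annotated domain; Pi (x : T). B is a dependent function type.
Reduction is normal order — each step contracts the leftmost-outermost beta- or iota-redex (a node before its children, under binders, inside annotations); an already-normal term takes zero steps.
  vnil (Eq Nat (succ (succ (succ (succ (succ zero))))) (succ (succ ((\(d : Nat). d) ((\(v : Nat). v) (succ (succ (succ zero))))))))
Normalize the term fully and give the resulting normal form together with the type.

reduced normal form:
  vnil (Eq Nat (succ (succ (succ (succ (succ zero))))) (succ (succ (succ (succ (succ zero))))))
inferred type:
  Vec (Eq Nat (succ (succ (succ (succ (succ zero))))) (succ (succ (succ (succ (succ zero)))))) zero
observation: the term reaches its normal form after 2 normal-order steps.


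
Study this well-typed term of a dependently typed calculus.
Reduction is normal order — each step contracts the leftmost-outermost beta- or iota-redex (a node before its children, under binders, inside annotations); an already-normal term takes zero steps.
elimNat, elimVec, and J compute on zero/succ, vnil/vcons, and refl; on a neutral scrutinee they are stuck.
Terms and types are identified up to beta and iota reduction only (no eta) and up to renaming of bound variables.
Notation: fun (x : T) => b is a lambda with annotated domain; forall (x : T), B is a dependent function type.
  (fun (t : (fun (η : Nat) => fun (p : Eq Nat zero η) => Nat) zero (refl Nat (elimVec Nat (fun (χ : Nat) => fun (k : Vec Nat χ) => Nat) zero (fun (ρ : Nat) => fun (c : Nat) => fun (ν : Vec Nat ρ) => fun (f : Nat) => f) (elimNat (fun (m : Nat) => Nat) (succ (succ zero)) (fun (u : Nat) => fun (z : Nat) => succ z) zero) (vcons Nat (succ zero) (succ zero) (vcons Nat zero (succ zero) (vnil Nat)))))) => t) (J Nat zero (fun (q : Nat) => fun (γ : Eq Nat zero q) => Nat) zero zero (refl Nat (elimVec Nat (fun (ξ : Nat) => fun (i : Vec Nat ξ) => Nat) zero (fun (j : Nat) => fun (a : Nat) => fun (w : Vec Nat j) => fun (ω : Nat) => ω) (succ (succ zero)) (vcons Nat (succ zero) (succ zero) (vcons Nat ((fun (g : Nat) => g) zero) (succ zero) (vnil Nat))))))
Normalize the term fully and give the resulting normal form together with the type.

normal form:
  zero
type:
  Nat
observation: the first redex contracted is a beta-redex; the normal form is reached in 2 normal-order steps.


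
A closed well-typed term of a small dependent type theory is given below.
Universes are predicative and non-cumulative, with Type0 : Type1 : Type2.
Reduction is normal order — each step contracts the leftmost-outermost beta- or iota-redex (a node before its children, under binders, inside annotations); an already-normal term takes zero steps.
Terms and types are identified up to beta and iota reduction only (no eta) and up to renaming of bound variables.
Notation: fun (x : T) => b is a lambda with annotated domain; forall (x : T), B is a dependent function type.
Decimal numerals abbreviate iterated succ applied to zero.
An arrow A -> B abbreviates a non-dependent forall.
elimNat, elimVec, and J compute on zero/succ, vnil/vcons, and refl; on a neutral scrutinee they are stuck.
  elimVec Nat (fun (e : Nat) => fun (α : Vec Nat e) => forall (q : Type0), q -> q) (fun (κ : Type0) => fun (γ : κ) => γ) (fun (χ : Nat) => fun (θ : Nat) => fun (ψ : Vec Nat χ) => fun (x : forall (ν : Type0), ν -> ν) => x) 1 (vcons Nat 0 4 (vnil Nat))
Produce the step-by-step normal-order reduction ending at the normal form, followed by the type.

normal-order reduction:
  elimVec Nat (fun (e : Nat) => fun (α : Vec Nat e) => forall (q : Type0), q -> q) (fun (κ : Type0) => fun (γ : κ) => γ) (fun (χ : Nat) => fun (θ : Nat) => fun (ψ : Vec Nat χ) => fun (x : forall (ν : Type0), ν -> ν) => x) 1 (vcons Nat 0 4 (vnil Nat))
  ~> (fun (e : Nat) => fun (α : Nat) => fun (q : Vec Nat e) => fun (κ : forall (γ : Type0), γ -> γ) => κ) 0 4 (vnil Nat) (elimVec Nat (fun (χ : Nat) => fun (θ : Vec Nat χ) => forall (ψ : Type0), ψ -> ψ) (fun (x : Type0) => fun (ν : x) => ν) (fun (t : Nat) => fun (p : Nat) => fun (c : Vec Nat t) => fun (ρ : forall (ξ : Type0), ξ -> ξ) => ρ) 0 (vnil Nat))
  ~> (fun (e : Nat) => fun (α : Vec Nat 0) => fun (q : forall (κ : Type0), κ -> κ) => q) 4 (vnil Nat) (elimVec Nat (fun (γ : Nat) => fun (χ : Vec Nat γ) => forall (θ : Type0), θ -> θ) (fun (ψ : Type0) => fun (x : ψ) => x) (fun (ν : Nat) => fun (t : Nat) => fun (p : Vec Nat ν) => fun (c : forall (ρ : Type0), ρ -> ρ) => c) 0 (vnil Nat))
  ~> (fun (e : Vec Nat 0) => fun (α : forall (q : Type0), q -> q) => α) (vnil Nat) (elimVec Nat (fun (κ : Nat) => fun (γ : Vec Nat κ) => forall (χ : Type0), χ -> χ) (fun (θ : Type0) => fun (ψ : θ) => ψ) (fun (x : Nat) => fun (ν : Nat) => fun (t : Vec Nat x) => fun (p : forall (c : Type0), c -> c) => p) 0 (vnil Nat))
  ~> (fun (e : forall (α : Type0), α -> α) => e) (elimVec Nat (fun (q : Nat) => fun (κ : Vec Nat q) => forall (γ : Type0), γ -> γ) (fun (χ : Type0) => fun (θ : χ) => θ) (fun (ψ : Nat) => fun (x : Nat) => fun (ν : Vec Nat ψ) => fun (t : forall (p : Type0), p -> p) => t) 0 (vnil Nat))
  ~> elimVec Nat (fun (e : Nat) => fun (α : Vec Nat e) => forall (q : Type0), q -> q) (fun (κ : Type0) => fun (γ : κ) => γ) (fun (χ : Nat) => fun (θ : Nat) => fun (ψ : Vec Nat χ) => fun (x : forall (ν : Type0), ν -> ν) => x) 0 (vnil Nat)
  ~> fun (e : Type0) => fun (α : e) => α
the term's type:
  forall (e : Type0), e -> e


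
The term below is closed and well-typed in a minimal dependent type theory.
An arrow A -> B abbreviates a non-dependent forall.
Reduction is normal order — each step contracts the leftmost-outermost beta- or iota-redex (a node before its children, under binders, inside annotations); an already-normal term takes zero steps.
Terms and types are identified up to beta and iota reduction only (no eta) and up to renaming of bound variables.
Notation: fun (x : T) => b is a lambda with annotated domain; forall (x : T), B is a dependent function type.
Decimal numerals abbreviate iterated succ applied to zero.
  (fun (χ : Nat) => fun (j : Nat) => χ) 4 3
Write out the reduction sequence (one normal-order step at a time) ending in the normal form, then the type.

normal-order reduction sequence:
  (fun (χ : Nat) => fun (j : Nat) => χ) 4 3
  ~> (fun (χ : Nat) => 4) 3
  ~> 4
the term's type:
  Nat


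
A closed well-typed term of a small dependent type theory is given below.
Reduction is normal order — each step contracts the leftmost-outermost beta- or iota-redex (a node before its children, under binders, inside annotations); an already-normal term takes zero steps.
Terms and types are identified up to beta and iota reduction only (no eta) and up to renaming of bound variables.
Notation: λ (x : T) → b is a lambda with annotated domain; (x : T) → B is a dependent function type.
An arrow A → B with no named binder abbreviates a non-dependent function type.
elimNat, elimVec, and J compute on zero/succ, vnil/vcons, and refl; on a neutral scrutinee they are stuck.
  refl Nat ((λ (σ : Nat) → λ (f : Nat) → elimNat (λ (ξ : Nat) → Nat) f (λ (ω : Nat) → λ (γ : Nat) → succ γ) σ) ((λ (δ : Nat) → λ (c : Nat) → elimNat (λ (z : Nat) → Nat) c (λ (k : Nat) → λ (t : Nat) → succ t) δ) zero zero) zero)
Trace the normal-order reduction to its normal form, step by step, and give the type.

normal-order reduction:
  refl Nat ((λ (σ : Nat) → λ (f : Nat) → elimNat (λ (ξ : Nat) → Nat) f (λ (ω : Nat) → λ (γ : Nat) → succ γ) σ) ((λ (δ : Nat) → λ (c : Nat) → elimNat (λ (z : Nat) → Nat) c (λ (k : Nat) → λ (t : Nat) → succ t) δ) zero zero) zero)
  ~> refl Nat ((λ (σ : Nat) → elimNat (λ (f : Nat) → Nat) σ (λ (ξ : Nat) → λ (ω : Nat) → succ ω) ((λ (γ : Nat) → λ (δ : Nat) → elimNat (λ (c : Nat) → Nat) δ (λ (z : Nat) → λ (k : Nat) → succ k) γ) zero zero)) zero)
  ~> refl Nat (elimNat (λ (σ : Nat) → Nat) zero (λ (f : Nat) → λ (ξ : Nat) → succ ξ) ((λ (ω : Nat) → λ (γ : Nat) → elimNat (λ (δ : Nat) → Nat) γ (λ (c : Nat) → λ (z : Nat) → succ z) ω) zero zero))
  ~> refl Nat (elimNat (λ (σ : Nat) → Nat) zero (λ (f : Nat) → λ (ξ : Nat) → succ ξ) ((λ (ω : Nat) → elimNat (λ (γ : Nat) → Nat) ω (λ (δ : Nat) → λ (c : Nat) → succ c) zero) zero))
  ~> refl Nat (elimNat (λ (σ : Nat) → Nat) zero (λ (f : Nat) → λ (ξ : Nat) → succ ξ) (elimNat (λ (ω : Nat) → Nat) zero (λ (γ : Nat) → λ (δ : Nat) → succ δ) zero))
  ~> refl Nat (elimNat (λ (σ : Nat) → Nat) zero (λ (f : Nat) → λ (ξ : Nat) → succ ξ) zero)
  ~> refl Nat zero
the term's type:
  Eq Nat zero zero


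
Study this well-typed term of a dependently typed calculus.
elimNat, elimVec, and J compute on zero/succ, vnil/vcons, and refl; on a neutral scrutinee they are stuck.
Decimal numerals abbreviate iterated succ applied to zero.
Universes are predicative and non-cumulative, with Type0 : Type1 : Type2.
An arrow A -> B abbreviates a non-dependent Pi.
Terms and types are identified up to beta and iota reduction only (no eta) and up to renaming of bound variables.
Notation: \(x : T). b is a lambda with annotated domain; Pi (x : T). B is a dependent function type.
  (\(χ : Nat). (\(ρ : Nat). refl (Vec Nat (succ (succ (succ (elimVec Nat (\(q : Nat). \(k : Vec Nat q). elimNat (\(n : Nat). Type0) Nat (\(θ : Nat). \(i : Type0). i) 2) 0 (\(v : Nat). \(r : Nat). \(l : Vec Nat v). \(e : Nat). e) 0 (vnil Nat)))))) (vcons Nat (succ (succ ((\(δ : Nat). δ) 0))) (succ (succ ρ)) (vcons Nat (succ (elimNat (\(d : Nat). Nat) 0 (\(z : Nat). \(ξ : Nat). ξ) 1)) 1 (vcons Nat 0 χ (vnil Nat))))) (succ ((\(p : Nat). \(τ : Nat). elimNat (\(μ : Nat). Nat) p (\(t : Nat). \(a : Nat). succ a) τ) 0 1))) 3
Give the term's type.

inferred type:
  Eq (Vec Nat 3) (vcons Nat 2 4 (vcons Nat 1 1 (vcons Nat 0 3 (vnil Nat)))) (vcons Nat 2 4 (vcons Nat 1 1 (vcons Nat 0 3 (vnil Nat))))


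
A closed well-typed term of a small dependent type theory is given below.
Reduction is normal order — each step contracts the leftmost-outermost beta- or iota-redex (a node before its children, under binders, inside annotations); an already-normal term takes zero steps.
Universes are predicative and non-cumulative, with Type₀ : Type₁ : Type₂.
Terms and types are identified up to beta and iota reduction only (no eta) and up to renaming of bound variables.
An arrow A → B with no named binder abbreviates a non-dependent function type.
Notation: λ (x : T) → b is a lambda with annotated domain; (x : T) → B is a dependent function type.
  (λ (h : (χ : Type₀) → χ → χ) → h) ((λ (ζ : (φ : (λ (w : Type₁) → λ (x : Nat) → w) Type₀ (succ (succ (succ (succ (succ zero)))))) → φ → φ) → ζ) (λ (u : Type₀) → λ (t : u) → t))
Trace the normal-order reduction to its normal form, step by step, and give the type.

reduction (normal order):
  (λ (h : (χ : Type₀) → χ → χ) → h) ((λ (ζ : (φ : (λ (w : Type₁) → λ (x : Nat) → w) Type₀ (succ (succ (succ (succ (succ zero)))))) → φ → φ) → ζ) (λ (u : Type₀) → λ (t : u) → t))
  ~> (λ (h : (χ : (λ (ζ : Type₁) → λ (φ : Nat) → ζ) Type₀ (succ (succ (succ (succ (succ zero)))))) → χ → χ) → h) (λ (w : Type₀) → λ (x : w) → x)
  ~> λ (h : Type₀) → λ (χ : h) → χ
type:
  (h : Type₀) → h → h


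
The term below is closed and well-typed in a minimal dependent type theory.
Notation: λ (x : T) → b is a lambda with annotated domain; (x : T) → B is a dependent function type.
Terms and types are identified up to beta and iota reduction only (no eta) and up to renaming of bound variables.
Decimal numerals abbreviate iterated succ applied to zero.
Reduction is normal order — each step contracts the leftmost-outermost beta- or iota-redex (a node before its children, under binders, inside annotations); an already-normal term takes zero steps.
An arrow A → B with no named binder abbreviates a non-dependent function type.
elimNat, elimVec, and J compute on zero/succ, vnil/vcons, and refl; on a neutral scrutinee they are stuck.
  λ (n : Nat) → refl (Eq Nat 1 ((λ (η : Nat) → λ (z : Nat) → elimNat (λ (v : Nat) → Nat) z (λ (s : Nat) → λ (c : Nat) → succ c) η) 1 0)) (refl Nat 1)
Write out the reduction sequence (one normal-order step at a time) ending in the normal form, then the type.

reduction (normal order):
  λ (n : Nat) → refl (Eq Nat 1 ((λ (η : Nat) → λ (z : Nat) → elimNat (λ (v : Nat) → Nat) z (λ (s : Nat) → λ (c : Nat) → succ c) η) 1 0)) (refl Nat 1)
  ~> λ (n : Nat) → refl (Eq Nat 1 ((λ (η : Nat) → elimNat (λ (z : Nat) → Nat) η (λ (v : Nat) → λ (s : Nat) → succ s) 1) 0)) (refl Nat 1)
  ~> λ (n : Nat) → refl (Eq Nat 1 (elimNat (λ (η : Nat) → Nat) 0 (λ (z : Nat) → λ (v : Nat) → succ v) 1)) (refl Nat 1)
  ~> λ (n : Nat) → refl (Eq Nat 1 ((λ (η : Nat) → λ (z : Nat) → succ z) 0 (elimNat (λ (v : Nat) → Nat) 0 (λ (s : Nat) → λ (c : Nat) → succ c) 0))) (refl Nat 1)
  ~> λ (n : Nat) → refl (Eq Nat 1 ((λ (η : Nat) → succ η) (elimNat (λ (z : Nat) → Nat) 0 (λ (v : Nat) → λ (s : Nat) → succ s) 0))) (refl Nat 1)
  ~> λ (n : Nat) → refl (Eq Nat 1 (succ (elimNat (λ (η : Nat) → Nat) 0 (λ (z : Nat) → λ (v : Nat) → succ v) 0))) (refl Nat 1)
  ~> λ (n : Nat) → refl (Eq Nat 1 1) (refl Nat 1)
inferred type:
  Nat → Eq (Eq Nat 1 1) (refl Nat 1) (refl Nat 1)


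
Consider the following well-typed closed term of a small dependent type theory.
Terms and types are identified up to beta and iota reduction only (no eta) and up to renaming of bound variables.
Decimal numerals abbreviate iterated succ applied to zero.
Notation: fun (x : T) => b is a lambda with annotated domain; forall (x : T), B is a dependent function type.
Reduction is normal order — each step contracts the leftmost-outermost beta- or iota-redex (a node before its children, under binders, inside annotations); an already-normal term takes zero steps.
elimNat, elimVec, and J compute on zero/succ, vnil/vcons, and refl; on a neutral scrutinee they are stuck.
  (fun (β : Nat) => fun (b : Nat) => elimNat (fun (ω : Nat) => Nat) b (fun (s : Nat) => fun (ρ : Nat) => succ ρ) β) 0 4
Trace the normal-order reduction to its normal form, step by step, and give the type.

reduction (normal order):
  (fun (β : Nat) => fun (b : Nat) => elimNat (fun (ω : Nat) => Nat) b (fun (s : Nat) => fun (ρ : Nat) => succ ρ) β) 0 4
  ~> (fun (β : Nat) => elimNat (fun (b : Nat) => Nat) β (fun (ω : Nat) => fun (s : Nat) => succ s) 0) 4
  ~> elimNat (fun (β : Nat) => Nat) 4 (fun (b : Nat) => fun (ω : Nat) => succ ω) 0
  ~> 4
the term's type:
  Nat


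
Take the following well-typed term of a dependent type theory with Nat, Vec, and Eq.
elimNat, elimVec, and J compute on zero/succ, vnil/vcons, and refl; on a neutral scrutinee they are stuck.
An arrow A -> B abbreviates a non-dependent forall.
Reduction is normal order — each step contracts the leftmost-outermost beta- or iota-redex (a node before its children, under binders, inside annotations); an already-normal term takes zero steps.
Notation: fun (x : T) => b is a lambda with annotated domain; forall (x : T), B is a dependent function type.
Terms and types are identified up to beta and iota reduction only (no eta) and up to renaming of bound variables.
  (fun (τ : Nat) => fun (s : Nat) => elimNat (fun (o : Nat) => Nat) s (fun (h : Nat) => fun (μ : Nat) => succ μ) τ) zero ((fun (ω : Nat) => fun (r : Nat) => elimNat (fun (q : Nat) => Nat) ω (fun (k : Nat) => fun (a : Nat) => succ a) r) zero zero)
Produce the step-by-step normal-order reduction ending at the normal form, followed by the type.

normal-order reduction:
  (fun (τ : Nat) => fun (s : Nat) => elimNat (fun (o : Nat) => Nat) s (fun (h : Nat) => fun (μ : Nat) => succ μ) τ) zero ((fun (ω : Nat) => fun (r : Nat) => elimNat (fun (q : Nat) => Nat) ω (fun (k : Nat) => fun (a : Nat) => succ a) r) zero zero)
  ~> (fun (τ : Nat) => elimNat (fun (s : Nat) => Nat) τ (fun (o : Nat) => fun (h : Nat) => succ h) zero) ((fun (μ : Nat) => fun (ω : Nat) => elimNat (fun (r : Nat) => Nat) μ (fun (q : Nat) => fun (k : Nat) => succ k) ω) zero zero)
  ~> elimNat (fun (τ : Nat) => Nat) ((fun (s : Nat) => fun (o : Nat) => elimNat (fun (h : Nat) => Nat) s (fun (μ : Nat) => fun (ω : Nat) => succ ω) o) zero zero) (fun (r : Nat) => fun (q : Nat) => succ q) zero
  ~> (fun (τ : Nat) => fun (s : Nat) => elimNat (fun (o : Nat) => Nat) τ (fun (h : Nat) => fun (μ : Nat) => succ μ) s) zero zero
  ~> (fun (τ : Nat) => elimNat (fun (s : Nat) => Nat) zero (fun (o : Nat) => fun (h : Nat) => succ h) τ) zero
  ~> elimNat (fun (τ : Nat) => Nat) zero (fun (s : Nat) => fun (o : Nat) => succ o) zero
  ~> zero
the term's type:
  Nat


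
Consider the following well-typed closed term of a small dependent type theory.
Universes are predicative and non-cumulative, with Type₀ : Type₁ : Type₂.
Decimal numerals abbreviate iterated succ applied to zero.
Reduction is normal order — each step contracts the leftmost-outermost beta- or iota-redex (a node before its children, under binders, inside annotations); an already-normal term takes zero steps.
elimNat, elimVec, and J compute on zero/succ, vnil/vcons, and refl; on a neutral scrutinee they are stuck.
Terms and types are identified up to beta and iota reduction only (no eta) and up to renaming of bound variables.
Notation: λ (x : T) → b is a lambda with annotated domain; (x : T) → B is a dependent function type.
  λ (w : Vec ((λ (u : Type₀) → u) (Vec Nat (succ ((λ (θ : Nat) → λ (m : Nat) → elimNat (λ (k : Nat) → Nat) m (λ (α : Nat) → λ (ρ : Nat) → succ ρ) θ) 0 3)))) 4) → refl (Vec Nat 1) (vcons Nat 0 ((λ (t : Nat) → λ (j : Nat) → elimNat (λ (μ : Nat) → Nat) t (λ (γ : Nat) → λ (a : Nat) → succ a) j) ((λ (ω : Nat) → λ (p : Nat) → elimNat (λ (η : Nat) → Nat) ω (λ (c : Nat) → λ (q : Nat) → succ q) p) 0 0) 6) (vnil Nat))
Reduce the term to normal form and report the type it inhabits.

normal form:
  λ (w : Vec (Vec Nat 4) 4) → refl (Vec Nat 1) (vcons Nat 0 6 (vnil Nat))
type:
  (w : Vec (Vec Nat 4) 4) → Eq (Vec Nat 1) (vcons Nat 0 6 (vnil Nat)) (vcons Nat 0 6 (vnil Nat))
observation: normalization takes exactly 28 steps under the normal-order strategy.


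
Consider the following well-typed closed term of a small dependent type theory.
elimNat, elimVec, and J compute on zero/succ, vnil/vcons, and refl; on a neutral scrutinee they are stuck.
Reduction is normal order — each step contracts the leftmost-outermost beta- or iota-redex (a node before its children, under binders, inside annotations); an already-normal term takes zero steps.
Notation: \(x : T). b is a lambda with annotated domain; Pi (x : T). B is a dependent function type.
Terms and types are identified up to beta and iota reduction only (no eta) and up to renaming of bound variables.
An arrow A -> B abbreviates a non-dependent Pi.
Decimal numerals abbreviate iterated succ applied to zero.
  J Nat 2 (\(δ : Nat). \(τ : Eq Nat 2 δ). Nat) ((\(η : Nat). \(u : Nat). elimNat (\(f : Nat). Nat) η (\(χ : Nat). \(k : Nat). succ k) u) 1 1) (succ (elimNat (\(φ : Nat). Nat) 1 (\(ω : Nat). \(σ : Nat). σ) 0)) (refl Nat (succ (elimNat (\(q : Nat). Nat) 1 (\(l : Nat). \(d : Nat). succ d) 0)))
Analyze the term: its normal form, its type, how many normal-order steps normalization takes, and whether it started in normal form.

reduced normal form:
  2
inferred type:
  Nat
steps to reach normal form (normal order): 7
started in normal form: no
first redex: a J iota-redex


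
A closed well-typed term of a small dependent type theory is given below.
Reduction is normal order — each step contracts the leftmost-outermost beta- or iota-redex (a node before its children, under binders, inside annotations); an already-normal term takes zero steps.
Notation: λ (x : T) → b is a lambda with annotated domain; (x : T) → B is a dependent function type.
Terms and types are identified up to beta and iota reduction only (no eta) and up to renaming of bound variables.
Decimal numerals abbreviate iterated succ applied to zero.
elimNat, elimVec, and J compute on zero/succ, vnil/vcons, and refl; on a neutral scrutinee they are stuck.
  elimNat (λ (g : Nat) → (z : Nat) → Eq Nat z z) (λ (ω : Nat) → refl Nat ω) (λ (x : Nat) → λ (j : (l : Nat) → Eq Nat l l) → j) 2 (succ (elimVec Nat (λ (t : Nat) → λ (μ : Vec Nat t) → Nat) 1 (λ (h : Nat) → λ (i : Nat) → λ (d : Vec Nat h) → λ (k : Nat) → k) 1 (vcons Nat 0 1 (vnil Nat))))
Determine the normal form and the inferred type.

normal form:
  refl Nat 2
inferred type:
  Eq Nat 2 2
observation: the term reaches its normal form after 14 normal-order steps.


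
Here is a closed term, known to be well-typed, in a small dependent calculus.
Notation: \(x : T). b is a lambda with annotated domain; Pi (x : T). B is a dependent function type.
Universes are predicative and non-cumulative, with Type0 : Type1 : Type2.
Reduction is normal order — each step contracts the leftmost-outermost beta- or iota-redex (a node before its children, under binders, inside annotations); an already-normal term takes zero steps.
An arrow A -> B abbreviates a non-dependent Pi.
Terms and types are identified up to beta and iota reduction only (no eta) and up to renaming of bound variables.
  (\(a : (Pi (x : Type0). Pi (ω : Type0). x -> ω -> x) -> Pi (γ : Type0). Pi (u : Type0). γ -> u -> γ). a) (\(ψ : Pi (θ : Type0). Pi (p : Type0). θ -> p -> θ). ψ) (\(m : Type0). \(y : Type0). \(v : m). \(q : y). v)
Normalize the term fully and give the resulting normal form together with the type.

normal form:
  \(a : Type0). \(x : Type0). \(ω : a). \(γ : x). ω
type:
  Pi (a : Type0). Pi (x : Type0). a -> x -> a


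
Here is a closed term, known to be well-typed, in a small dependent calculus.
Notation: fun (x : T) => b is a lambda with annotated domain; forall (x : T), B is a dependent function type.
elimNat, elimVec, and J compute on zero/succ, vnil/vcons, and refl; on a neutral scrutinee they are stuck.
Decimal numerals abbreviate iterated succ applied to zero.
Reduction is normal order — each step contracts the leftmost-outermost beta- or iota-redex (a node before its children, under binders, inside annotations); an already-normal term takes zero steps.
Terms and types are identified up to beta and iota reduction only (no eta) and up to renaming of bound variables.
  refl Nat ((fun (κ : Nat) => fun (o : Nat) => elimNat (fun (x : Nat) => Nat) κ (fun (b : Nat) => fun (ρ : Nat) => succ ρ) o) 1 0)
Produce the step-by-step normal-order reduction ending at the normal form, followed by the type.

reduction (normal order):
  refl Nat ((fun (κ : Nat) => fun (o : Nat) => elimNat (fun (x : Nat) => Nat) κ (fun (b : Nat) => fun (ρ : Nat) => succ ρ) o) 1 0)
  ~> refl Nat ((fun (κ : Nat) => elimNat (fun (o : Nat) => Nat) 1 (fun (x : Nat) => fun (b : Nat) => succ b) κ) 0)
  ~> refl Nat (elimNat (fun (κ : Nat) => Nat) 1 (fun (o : Nat) => fun (x : Nat) => succ x) 0)
  ~> refl Nat 1
type:
  Eq Nat 1 1


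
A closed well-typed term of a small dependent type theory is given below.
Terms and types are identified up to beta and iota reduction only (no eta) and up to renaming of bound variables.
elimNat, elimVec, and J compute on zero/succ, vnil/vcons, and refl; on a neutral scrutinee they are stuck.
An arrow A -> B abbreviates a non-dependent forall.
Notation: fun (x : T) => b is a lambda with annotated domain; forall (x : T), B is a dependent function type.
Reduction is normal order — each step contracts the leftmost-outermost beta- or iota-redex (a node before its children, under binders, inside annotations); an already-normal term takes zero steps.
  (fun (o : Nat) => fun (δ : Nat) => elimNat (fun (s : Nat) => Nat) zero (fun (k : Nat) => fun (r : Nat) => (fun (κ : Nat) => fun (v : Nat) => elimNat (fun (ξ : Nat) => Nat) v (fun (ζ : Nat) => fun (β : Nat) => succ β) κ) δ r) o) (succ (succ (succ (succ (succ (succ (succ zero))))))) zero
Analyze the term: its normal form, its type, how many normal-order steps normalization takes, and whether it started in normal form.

normal form:
  zero
the term's type:
  Nat
steps to reach normal form (normal order): 45
started in normal form: no
first contracted redex: a beta-redex


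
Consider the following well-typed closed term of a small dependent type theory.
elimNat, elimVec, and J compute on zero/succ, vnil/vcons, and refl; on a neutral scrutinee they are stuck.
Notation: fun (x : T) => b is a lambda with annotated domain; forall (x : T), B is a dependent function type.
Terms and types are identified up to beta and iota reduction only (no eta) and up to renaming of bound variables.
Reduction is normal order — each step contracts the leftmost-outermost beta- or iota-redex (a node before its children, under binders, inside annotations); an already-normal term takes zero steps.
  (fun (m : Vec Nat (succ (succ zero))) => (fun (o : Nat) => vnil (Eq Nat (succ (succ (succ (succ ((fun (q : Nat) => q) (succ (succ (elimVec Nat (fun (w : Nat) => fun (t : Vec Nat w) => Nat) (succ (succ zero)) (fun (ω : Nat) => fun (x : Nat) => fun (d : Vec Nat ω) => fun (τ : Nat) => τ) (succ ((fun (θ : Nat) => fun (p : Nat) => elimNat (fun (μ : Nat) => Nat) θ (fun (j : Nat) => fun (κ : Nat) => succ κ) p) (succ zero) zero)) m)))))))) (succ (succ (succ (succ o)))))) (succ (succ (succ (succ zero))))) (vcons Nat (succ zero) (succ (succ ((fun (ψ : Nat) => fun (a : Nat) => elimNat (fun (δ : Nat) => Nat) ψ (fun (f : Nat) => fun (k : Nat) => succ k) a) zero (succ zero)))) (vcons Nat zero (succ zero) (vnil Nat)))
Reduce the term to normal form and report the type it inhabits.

reduced normal form:
  vnil (Eq Nat (succ (succ (succ (succ (succ (succ (succ (succ zero)))))))) (succ (succ (succ (succ (succ (succ (succ (succ zero)))))))))
the term's type:
  Vec (Eq Nat (succ (succ (succ (succ (succ (succ (succ (succ zero)))))))) (succ (succ (succ (succ (succ (succ (succ (succ zero))))))))) zero


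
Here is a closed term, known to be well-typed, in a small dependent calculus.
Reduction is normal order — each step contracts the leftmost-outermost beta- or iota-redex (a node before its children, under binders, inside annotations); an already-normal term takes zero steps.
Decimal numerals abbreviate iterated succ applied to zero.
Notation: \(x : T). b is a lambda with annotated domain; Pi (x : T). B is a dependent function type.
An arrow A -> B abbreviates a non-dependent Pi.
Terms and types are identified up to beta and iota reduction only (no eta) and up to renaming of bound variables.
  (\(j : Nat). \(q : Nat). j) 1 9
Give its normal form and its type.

reduced normal form:
  1
type:
  Nat


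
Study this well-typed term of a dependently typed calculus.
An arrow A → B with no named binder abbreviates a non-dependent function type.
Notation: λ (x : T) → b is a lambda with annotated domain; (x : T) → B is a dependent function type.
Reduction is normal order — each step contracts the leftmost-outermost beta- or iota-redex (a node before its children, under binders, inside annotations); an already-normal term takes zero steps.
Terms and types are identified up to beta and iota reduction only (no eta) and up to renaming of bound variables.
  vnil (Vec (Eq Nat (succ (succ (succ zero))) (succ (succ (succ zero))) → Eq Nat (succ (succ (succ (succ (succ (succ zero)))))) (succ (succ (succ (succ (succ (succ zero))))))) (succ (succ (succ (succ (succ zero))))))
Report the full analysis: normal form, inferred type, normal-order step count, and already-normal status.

reduced normal form:
  vnil (Vec (Eq Nat (succ (succ (succ zero))) (succ (succ (succ zero))) → Eq Nat (succ (succ (succ (succ (succ (succ zero)))))) (succ (succ (succ (succ (succ (succ zero))))))) (succ (succ (succ (succ (succ zero))))))
the term's type:
  Vec (Vec (Eq Nat (succ (succ (succ zero))) (succ (succ (succ zero))) → Eq Nat (succ (succ (succ (succ (succ (succ zero)))))) (succ (succ (succ (succ (succ (succ zero))))))) (succ (succ (succ (succ (succ zero)))))) zero
normal-order step count: 0
started in normal form: yes


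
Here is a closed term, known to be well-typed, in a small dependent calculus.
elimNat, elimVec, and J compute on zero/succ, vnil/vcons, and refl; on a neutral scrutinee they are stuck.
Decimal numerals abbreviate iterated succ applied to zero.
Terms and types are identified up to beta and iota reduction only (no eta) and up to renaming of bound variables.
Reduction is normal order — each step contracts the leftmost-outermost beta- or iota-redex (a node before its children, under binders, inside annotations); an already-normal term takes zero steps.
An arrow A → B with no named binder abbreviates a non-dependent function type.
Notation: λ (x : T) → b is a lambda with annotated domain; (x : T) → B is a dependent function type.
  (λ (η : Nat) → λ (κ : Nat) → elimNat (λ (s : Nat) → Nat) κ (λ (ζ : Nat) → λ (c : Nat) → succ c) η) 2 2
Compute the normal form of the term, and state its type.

normal form:
  4
type:
  Nat
observation: normalization takes exactly 9 steps under the normal-order strategy.
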